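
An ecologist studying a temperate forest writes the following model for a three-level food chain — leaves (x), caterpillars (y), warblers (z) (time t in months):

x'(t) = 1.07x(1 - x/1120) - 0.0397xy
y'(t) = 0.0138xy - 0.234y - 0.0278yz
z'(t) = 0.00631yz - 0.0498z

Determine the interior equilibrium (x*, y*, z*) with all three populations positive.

x* ≈ 792, y* ≈ 7.89, z* ≈ 385

From dz/dt = 0: 0.00631y* = 0.0498, so y* = 7.89.
From dx/dt = 0: 1.07(1 - x*/1120) = 0.0397·7.89, giving x* = 1120·(1 - 0.293) = 792.
From dy/dt = 0: 0.0138·792 - 0.234 = 0.0278z*, so z* = 10.7/0.0278 = 385.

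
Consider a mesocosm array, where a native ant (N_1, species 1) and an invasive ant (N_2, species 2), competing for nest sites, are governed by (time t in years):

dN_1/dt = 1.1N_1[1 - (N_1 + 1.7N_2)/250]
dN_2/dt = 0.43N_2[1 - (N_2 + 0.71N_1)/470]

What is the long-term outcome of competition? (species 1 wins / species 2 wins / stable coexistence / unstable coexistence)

Compare the nullcline intercepts: K1/α12 = 250/1.7 = 147 < K2 = 470; K2/α21 = 470/0.71 = 662 > K1 = 250.
Since the inequalities point opposite ways, species 2 can invade but species 1 cannot.

species 2 excludes species 1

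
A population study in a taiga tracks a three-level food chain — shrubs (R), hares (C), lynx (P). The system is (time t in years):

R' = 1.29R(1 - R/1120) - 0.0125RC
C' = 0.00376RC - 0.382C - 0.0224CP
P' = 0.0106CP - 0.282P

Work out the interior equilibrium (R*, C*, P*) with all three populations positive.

From dP/dt = 0: 0.0106C* = 0.282, so C* = 26.6.
From dR/dt = 0: 1.29(1 - R*/1120) = 0.0125·26.6, giving R* = 1120·(1 - 0.258) = 831.
From dC/dt = 0: 0.00376·831 - 0.382 = 0.0224P*, so P* = 2.74/0.0224 = 122.

R* ≈ 831, C* ≈ 26.6, P* ≈ 122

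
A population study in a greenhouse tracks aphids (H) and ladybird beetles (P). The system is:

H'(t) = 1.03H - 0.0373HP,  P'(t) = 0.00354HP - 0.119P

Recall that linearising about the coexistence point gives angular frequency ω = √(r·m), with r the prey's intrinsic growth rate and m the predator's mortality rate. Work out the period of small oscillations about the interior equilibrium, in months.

T ≈ 17.9 months

Here r = 1.03 and m = 0.119, so r·m = 0.123.
ω = √0.123 = 0.35 per month, hence T = 2π/ω ≈ 17.9 months.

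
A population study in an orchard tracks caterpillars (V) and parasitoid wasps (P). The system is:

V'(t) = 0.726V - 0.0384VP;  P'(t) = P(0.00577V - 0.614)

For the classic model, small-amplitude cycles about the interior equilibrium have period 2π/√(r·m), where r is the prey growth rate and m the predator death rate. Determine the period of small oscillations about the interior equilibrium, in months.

T ≈ 9.41 months

Here r = 0.726 and m = 0.614, so r·m = 0.446.
ω = √0.446 = 0.668 per month, hence T = 2π/ω ≈ 9.41 months.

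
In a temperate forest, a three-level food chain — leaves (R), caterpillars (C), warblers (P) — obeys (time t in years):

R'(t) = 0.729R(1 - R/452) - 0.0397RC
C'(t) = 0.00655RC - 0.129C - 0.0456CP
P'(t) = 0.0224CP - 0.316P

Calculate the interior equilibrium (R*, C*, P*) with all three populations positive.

From dP/dt = 0: 0.0224C* = 0.316, so C* = 14.1.
From dR/dt = 0: 0.729(1 - R*/452) = 0.0397·14.1, giving R* = 452·(1 - 0.768) = 105.
From dC/dt = 0: 0.00655·105 - 0.129 = 0.0456P*, so P* = 0.557/0.0456 = 12.2.

R* ≈ 105, C* ≈ 14.1, P* ≈ 12.2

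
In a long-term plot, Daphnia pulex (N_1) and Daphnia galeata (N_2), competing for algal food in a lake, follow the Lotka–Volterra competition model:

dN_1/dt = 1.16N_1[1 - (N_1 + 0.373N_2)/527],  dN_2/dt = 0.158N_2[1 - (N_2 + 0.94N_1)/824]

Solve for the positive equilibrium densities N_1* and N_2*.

N_1* ≈ 338, N_2* ≈ 506

Setting both brackets to zero gives the nullclines N_1 + 0.373N_2 = 527 and 0.94N_1 + N_2 = 824.
Substituting N_2 = 824 - 0.94N_1 into the first: N_1(1 - 0.373·0.94) = 527 - 0.373·824.
So N_1* = 220/0.649 = 338, and then N_2* = 824 - 0.94·338 = 506.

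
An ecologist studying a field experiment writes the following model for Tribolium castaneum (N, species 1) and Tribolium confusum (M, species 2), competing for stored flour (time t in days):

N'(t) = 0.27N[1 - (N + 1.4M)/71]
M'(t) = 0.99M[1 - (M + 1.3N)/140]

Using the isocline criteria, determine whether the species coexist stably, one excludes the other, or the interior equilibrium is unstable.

species 2 excludes species 1

Compare the nullcline intercepts: K1/α12 = 71/1.4 = 50.7 < K2 = 140; K2/α21 = 140/1.3 = 108 > K1 = 71.
Since the inequalities point opposite ways, species 2 can invade but species 1 cannot.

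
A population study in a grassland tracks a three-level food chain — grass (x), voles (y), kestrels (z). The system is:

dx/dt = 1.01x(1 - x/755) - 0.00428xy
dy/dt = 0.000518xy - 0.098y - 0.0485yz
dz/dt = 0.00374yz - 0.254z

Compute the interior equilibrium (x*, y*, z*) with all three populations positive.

From dz/dt = 0: 0.00374y* = 0.254, so y* = 67.9.
From dx/dt = 0: 1.01(1 - x*/755) = 0.00428·67.9, giving x* = 755·(1 - 0.288) = 538.
From dy/dt = 0: 0.000518·538 - 0.098 = 0.0485z*, so z* = 0.181/0.0485 = 3.72.

x* ≈ 538, y* ≈ 67.9, z* ≈ 3.72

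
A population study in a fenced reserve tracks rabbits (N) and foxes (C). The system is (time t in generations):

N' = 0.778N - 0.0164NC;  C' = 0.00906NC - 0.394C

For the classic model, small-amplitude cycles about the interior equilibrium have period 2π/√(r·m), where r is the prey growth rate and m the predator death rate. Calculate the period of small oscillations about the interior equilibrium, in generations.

Here r = 0.778 and m = 0.394, so r·m = 0.307.
ω = √0.307 = 0.554 per generation, hence T = 2π/ω ≈ 11.3 generations.

T ≈ 11.3 generations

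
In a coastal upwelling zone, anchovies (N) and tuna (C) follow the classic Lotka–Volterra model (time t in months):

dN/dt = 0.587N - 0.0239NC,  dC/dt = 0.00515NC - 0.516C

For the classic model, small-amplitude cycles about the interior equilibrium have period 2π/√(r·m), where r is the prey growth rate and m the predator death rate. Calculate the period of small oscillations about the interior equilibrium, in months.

Here r = 0.587 and m = 0.516, so r·m = 0.303.
ω = √0.303 = 0.55 per month, hence T = 2π/ω ≈ 11.4 months.

T ≈ 11.4 months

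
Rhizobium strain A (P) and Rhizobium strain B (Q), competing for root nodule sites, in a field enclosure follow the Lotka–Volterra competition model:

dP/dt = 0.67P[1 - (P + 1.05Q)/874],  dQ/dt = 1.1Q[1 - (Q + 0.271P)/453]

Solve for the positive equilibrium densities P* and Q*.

Setting both brackets to zero gives the nullclines P + 1.05Q = 874 and 0.271P + Q = 453.
Substituting Q = 453 - 0.271P into the first: P(1 - 1.05·0.271) = 874 - 1.05·453.
So P* = 398/0.715 = 557, and then Q* = 453 - 0.271·557 = 302.

P* ≈ 557, Q* ≈ 302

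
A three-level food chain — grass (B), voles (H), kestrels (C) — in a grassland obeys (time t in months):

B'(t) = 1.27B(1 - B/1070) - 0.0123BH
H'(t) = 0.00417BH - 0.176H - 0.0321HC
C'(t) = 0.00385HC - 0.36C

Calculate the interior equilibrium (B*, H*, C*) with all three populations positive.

From dC/dt = 0: 0.00385H* = 0.36, so H* = 93.5.
From dB/dt = 0: 1.27(1 - B*/1070) = 0.0123·93.5, giving B* = 1070·(1 - 0.906) = 101.
From dH/dt = 0: 0.00417·101 - 0.176 = 0.0321C*, so C* = 0.245/0.0321 = 7.64.

B* ≈ 101, H* ≈ 93.5, C* ≈ 7.64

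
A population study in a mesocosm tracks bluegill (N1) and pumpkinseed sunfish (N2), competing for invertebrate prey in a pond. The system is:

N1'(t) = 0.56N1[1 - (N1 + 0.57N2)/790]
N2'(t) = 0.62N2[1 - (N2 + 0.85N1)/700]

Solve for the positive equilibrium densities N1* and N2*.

N1* ≈ 758, N2* ≈ 55.3

Setting both brackets to zero gives the nullclines N1 + 0.57N2 = 790 and 0.85N1 + N2 = 700.
Substituting N2 = 700 - 0.85N1 into the first: N1(1 - 0.57·0.85) = 790 - 0.57·700.
So N1* = 391/0.516 = 758, and then N2* = 700 - 0.85·758 = 55.3.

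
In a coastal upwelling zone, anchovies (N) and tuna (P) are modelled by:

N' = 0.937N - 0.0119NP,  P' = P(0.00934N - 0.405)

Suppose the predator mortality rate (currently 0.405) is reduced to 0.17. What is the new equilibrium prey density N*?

N* ≈ 18.2

At the interior fixed point, setting dP/dt = 0 with P > 0 fixes N* = (predator death rate)/(NP coefficient) — independent of the other coefficients.
With the change, N* = 0.17/0.00934 = 18.2; it falls from 43.4.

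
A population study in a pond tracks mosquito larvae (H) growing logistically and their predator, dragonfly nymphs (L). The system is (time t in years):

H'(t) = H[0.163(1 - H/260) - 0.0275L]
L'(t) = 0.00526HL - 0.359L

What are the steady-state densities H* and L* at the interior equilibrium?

From dL/dt = 0 with L > 0: 0.00526H* = 0.359, so H* = 68.3.
Substitute into dH/dt = 0: 0.163(1 - 68.3/260) = 0.0275L*.
The bracket is 0.737, giving L* = 0.12/0.0275 = 4.37.

H* ≈ 68.3, L* ≈ 4.37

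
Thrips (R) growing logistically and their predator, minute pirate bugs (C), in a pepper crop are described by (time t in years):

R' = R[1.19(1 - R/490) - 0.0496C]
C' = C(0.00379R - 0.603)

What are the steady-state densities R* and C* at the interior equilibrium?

From dC/dt = 0 with C > 0: 0.00379R* = 0.603, so R* = 159.
Substitute into dR/dt = 0: 1.19(1 - 159/490) = 0.0496C*.
The bracket is 0.675, giving C* = 0.804/0.0496 = 16.2.

R* ≈ 159, C* ≈ 16.2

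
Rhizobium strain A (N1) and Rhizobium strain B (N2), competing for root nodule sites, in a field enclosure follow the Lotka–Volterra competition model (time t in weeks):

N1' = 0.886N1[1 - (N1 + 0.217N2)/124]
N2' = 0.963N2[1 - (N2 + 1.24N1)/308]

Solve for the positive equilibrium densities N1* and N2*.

N1* ≈ 78.2, N2* ≈ 211

Setting both brackets to zero gives the nullclines N1 + 0.217N2 = 124 and 1.24N1 + N2 = 308.
Substituting N2 = 308 - 1.24N1 into the first: N1(1 - 0.217·1.24) = 124 - 0.217·308.
So N1* = 57.2/0.731 = 78.2, and then N2* = 308 - 1.24·78.2 = 211.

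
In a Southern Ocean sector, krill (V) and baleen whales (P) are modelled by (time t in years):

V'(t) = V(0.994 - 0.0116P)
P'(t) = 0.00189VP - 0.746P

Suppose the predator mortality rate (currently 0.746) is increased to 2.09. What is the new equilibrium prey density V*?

V* ≈ 1110

At the interior fixed point, setting dP/dt = 0 with P > 0 fixes V* = (predator death rate)/(VP coefficient) — independent of the other coefficients.
With the change, V* = 2.09/0.00189 = 1110; it rises from 395.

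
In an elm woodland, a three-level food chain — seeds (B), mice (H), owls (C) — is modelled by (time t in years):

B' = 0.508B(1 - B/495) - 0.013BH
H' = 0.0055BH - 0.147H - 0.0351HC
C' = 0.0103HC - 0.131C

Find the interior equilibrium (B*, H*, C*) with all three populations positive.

From dC/dt = 0: 0.0103H* = 0.131, so H* = 12.7.
From dB/dt = 0: 0.508(1 - B*/495) = 0.013·12.7, giving B* = 495·(1 - 0.325) = 334.
From dH/dt = 0: 0.0055·334 - 0.147 = 0.0351C*, so C* = 1.69/0.0351 = 48.1.

B* ≈ 334, H* ≈ 12.7, C* ≈ 48.1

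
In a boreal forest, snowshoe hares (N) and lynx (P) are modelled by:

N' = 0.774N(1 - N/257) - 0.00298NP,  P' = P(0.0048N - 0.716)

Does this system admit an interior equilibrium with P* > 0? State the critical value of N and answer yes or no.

The predator equation gives dP/dt > 0 only when N > 0.716/0.0048 = 149.
Without the predator, N → K = 257. Since 257 > 149, the predator can invade and persist.

Threshold N = 149; K > 149, so yes, the predator persists.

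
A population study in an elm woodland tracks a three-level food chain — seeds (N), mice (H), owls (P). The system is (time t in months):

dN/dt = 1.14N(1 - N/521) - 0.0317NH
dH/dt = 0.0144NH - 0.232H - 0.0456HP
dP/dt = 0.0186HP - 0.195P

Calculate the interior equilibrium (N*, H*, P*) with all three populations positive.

From dP/dt = 0: 0.0186H* = 0.195, so H* = 10.5.
From dN/dt = 0: 1.14(1 - N*/521) = 0.0317·10.5, giving N* = 521·(1 - 0.292) = 369.
From dH/dt = 0: 0.0144·369 - 0.232 = 0.0456P*, so P* = 5.08/0.0456 = 111.

N* ≈ 369, H* ≈ 10.5, P* ≈ 111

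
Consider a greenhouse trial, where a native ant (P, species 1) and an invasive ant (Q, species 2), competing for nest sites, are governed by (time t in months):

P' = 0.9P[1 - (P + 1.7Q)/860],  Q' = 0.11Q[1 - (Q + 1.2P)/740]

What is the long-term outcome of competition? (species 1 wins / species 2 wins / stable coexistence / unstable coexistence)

Compare the nullcline intercepts: K1/α12 = 860/1.7 = 506 < K2 = 740; K2/α21 = 740/1.2 = 617 < K1 = 860.
Since both are reversed, neither can invade when rare; the interior point is a saddle.

unstable coexistence (outcome depends on initial conditions)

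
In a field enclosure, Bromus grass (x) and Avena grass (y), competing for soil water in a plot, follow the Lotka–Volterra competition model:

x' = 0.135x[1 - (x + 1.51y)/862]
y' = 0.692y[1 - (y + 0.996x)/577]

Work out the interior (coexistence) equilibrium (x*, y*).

x* ≈ 18.4, y* ≈ 559

Setting both brackets to zero gives the nullclines x + 1.51y = 862 and 0.996x + y = 577.
Substituting y = 577 - 0.996x into the first: x(1 - 1.51·0.996) = 862 - 1.51·577.
So x* = -9.27/-0.504 = 18.4, and then y* = 577 - 0.996·18.4 = 559.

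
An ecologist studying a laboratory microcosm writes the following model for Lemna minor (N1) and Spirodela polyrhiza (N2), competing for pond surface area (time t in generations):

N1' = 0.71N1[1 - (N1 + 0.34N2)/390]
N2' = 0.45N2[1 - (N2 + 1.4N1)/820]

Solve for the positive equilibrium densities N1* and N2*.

N1* ≈ 212, N2* ≈ 523

Setting both brackets to zero gives the nullclines N1 + 0.34N2 = 390 and 1.4N1 + N2 = 820.
Substituting N2 = 820 - 1.4N1 into the first: N1(1 - 0.34·1.4) = 390 - 0.34·820.
So N1* = 111/0.524 = 212, and then N2* = 820 - 1.4·212 = 523.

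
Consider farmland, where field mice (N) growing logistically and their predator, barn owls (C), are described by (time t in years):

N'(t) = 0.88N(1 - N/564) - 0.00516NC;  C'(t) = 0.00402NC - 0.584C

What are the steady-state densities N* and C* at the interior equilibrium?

From dC/dt = 0 with C > 0: 0.00402N* = 0.584, so N* = 145.
Substitute into dN/dt = 0: 0.88(1 - 145/564) = 0.00516C*.
The bracket is 0.742, giving C* = 0.653/0.00516 = 127.

N* ≈ 145, C* ≈ 127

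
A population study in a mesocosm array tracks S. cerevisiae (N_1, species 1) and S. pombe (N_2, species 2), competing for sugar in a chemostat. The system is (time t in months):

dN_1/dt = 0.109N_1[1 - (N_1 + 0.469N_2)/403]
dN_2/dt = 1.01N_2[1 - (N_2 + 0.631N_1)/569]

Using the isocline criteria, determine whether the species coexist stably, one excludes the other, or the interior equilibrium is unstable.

stable coexistence

Compare the nullcline intercepts: K1/α12 = 403/0.469 = 859 > K2 = 569; K2/α21 = 569/0.631 = 902 > K1 = 403.
Since both inequalities hold, each species can invade when rare, so the interior equilibrium is stable.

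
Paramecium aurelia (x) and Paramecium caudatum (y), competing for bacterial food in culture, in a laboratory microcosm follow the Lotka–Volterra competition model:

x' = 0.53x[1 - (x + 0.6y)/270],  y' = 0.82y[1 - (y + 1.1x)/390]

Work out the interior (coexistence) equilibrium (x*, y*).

Setting both brackets to zero gives the nullclines x + 0.6y = 270 and 1.1x + y = 390.
Substituting y = 390 - 1.1x into the first: x(1 - 0.6·1.1) = 270 - 0.6·390.
So x* = 36/0.34 = 106, and then y* = 390 - 1.1·106 = 274.

x* ≈ 106, y* ≈ 274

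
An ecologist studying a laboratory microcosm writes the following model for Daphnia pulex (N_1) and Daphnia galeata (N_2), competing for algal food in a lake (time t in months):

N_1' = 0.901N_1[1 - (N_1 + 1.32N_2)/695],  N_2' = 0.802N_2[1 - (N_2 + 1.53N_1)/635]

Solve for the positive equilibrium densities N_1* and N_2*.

N_1* ≈ 140, N_2* ≈ 420

Setting both brackets to zero gives the nullclines N_1 + 1.32N_2 = 695 and 1.53N_1 + N_2 = 635.
Substituting N_2 = 635 - 1.53N_1 into the first: N_1(1 - 1.32·1.53) = 695 - 1.32·635.
So N_1* = -143/-1.02 = 140, and then N_2* = 635 - 1.53·140 = 420.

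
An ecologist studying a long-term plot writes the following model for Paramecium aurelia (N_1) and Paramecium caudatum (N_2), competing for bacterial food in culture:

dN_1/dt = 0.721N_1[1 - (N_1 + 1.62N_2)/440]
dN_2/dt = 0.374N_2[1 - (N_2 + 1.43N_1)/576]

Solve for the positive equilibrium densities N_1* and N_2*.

N_1* ≈ 375, N_2* ≈ 40.4

Setting both brackets to zero gives the nullclines N_1 + 1.62N_2 = 440 and 1.43N_1 + N_2 = 576.
Substituting N_2 = 576 - 1.43N_1 into the first: N_1(1 - 1.62·1.43) = 440 - 1.62·576.
So N_1* = -493/-1.32 = 375, and then N_2* = 576 - 1.43·375 = 40.4.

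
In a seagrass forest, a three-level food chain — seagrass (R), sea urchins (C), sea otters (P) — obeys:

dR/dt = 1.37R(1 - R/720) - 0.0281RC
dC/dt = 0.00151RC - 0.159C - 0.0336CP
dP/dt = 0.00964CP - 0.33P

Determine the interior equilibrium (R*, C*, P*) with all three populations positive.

From dP/dt = 0: 0.00964C* = 0.33, so C* = 34.2.
From dR/dt = 0: 1.37(1 - R*/720) = 0.0281·34.2, giving R* = 720·(1 - 0.702) = 214.
From dC/dt = 0: 0.00151·214 - 0.159 = 0.0336P*, so P* = 0.165/0.0336 = 4.91.

R* ≈ 214, C* ≈ 34.2, P* ≈ 4.91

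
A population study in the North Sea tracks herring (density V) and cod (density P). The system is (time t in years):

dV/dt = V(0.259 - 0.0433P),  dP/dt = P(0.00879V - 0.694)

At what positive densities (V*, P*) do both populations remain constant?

V* ≈ 79, P* ≈ 5.98

Set dP/dt = 0 with P > 0: 0.00879V - 0.694 = 0, so V* = 0.694/0.00879 = 79.
Set dV/dt = 0 with V > 0: 0.259 - 0.0433P = 0, so P* = 0.259/0.0433 = 5.98.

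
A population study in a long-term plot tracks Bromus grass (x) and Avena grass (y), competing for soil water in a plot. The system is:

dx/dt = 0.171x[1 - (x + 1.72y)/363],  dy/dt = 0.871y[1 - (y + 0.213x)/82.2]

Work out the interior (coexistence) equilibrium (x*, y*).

x* ≈ 350, y* ≈ 7.7

Setting both brackets to zero gives the nullclines x + 1.72y = 363 and 0.213x + y = 82.2.
Substituting y = 82.2 - 0.213x into the first: x(1 - 1.72·0.213) = 363 - 1.72·82.2.
So x* = 222/0.634 = 350, and then y* = 82.2 - 0.213·350 = 7.7.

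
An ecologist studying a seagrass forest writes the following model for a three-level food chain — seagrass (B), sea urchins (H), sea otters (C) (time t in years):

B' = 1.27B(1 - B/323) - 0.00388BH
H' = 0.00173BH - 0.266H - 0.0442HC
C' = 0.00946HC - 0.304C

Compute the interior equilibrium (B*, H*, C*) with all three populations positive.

From dC/dt = 0: 0.00946H* = 0.304, so H* = 32.1.
From dB/dt = 0: 1.27(1 - B*/323) = 0.00388·32.1, giving B* = 323·(1 - 0.0982) = 291.
From dH/dt = 0: 0.00173·291 - 0.266 = 0.0442C*, so C* = 0.238/0.0442 = 5.38.

B* ≈ 291, H* ≈ 32.1, C* ≈ 5.38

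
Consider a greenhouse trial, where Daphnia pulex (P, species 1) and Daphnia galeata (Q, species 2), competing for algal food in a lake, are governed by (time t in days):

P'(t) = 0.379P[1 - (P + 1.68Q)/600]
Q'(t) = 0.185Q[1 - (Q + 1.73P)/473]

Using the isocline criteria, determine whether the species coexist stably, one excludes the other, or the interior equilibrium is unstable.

Compare the nullcline intercepts: K1/α12 = 600/1.68 = 357 < K2 = 473; K2/α21 = 473/1.73 = 273 < K1 = 600.
Since both are reversed, neither can invade when rare; the interior point is a saddle.

unstable coexistence (outcome depends on initial conditions)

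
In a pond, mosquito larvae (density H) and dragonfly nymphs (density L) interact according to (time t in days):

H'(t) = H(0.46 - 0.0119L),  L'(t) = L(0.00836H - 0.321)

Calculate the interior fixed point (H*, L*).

Set dL/dt = 0 with L > 0: 0.00836H - 0.321 = 0, so H* = 0.321/0.00836 = 38.4.
Set dH/dt = 0 with H > 0: 0.46 - 0.0119L = 0, so L* = 0.46/0.0119 = 38.7.

H* ≈ 38.4, L* ≈ 38.7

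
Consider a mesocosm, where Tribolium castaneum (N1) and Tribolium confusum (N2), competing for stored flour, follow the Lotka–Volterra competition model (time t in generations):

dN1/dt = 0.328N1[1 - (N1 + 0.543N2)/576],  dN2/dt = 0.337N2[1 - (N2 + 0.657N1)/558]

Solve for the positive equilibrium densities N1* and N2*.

Setting both brackets to zero gives the nullclines N1 + 0.543N2 = 576 and 0.657N1 + N2 = 558.
Substituting N2 = 558 - 0.657N1 into the first: N1(1 - 0.543·0.657) = 576 - 0.543·558.
So N1* = 273/0.643 = 424, and then N2* = 558 - 0.657·424 = 279.

N1* ≈ 424, N2* ≈ 279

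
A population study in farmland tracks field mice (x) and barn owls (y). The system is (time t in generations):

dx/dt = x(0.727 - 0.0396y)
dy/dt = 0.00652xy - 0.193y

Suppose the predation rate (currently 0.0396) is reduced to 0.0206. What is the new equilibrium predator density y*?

At the interior fixed point, setting dx/dt = 0 with x > 0 fixes y* = (prey growth rate)/(xy coefficient) — independent of the other coefficients.
With the change, y* = 0.727/0.0206 = 35.3; it rises from 18.4.

y* ≈ 35.3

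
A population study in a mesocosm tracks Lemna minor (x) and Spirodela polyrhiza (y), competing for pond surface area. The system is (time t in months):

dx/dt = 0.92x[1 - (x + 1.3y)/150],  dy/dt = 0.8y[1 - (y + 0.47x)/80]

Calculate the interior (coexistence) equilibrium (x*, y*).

x* ≈ 118, y* ≈ 24.4

Setting both brackets to zero gives the nullclines x + 1.3y = 150 and 0.47x + y = 80.
Substituting y = 80 - 0.47x into the first: x(1 - 1.3·0.47) = 150 - 1.3·80.
So x* = 46/0.389 = 118, and then y* = 80 - 0.47·118 = 24.4.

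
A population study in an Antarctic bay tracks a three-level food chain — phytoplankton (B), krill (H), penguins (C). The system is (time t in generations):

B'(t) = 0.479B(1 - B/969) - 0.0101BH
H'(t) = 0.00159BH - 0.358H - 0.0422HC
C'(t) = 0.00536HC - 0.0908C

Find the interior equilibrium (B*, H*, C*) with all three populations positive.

From dC/dt = 0: 0.00536H* = 0.0908, so H* = 16.9.
From dB/dt = 0: 0.479(1 - B*/969) = 0.0101·16.9, giving B* = 969·(1 - 0.357) = 623.
From dH/dt = 0: 0.00159·623 - 0.358 = 0.0422C*, so C* = 0.632/0.0422 = 15.

B* ≈ 623, H* ≈ 16.9, C* ≈ 15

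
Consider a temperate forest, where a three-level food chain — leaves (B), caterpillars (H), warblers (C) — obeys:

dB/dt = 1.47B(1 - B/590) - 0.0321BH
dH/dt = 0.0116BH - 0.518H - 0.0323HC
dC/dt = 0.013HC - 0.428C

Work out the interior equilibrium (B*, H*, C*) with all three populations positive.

From dC/dt = 0: 0.013H* = 0.428, so H* = 32.9.
From dB/dt = 0: 1.47(1 - B*/590) = 0.0321·32.9, giving B* = 590·(1 - 0.719) = 166.
From dH/dt = 0: 0.0116·166 - 0.518 = 0.0323C*, so C* = 1.41/0.0323 = 43.5.

B* ≈ 166, H* ≈ 32.9, C* ≈ 43.5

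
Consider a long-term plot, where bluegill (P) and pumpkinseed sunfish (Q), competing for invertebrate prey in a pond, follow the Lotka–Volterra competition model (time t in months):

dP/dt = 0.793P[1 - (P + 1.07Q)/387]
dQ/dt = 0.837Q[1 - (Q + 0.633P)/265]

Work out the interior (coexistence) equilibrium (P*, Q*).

Setting both brackets to zero gives the nullclines P + 1.07Q = 387 and 0.633P + Q = 265.
Substituting Q = 265 - 0.633P into the first: P(1 - 1.07·0.633) = 387 - 1.07·265.
So P* = 103/0.323 = 321, and then Q* = 265 - 0.633·321 = 62.1.

P* ≈ 321, Q* ≈ 62.1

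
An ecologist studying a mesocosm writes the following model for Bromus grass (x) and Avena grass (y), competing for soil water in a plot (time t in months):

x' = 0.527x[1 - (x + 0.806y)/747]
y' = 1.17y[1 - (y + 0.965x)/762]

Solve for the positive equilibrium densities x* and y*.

Setting both brackets to zero gives the nullclines x + 0.806y = 747 and 0.965x + y = 762.
Substituting y = 762 - 0.965x into the first: x(1 - 0.806·0.965) = 747 - 0.806·762.
So x* = 133/0.222 = 598, and then y* = 762 - 0.965·598 = 185.

x* ≈ 598, y* ≈ 185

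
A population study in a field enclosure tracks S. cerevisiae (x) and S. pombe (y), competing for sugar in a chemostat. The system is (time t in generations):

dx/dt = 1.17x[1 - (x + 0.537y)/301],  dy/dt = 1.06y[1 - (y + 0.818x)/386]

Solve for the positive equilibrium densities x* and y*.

x* ≈ 167, y* ≈ 249

Setting both brackets to zero gives the nullclines x + 0.537y = 301 and 0.818x + y = 386.
Substituting y = 386 - 0.818x into the first: x(1 - 0.537·0.818) = 301 - 0.537·386.
So x* = 93.7/0.561 = 167, and then y* = 386 - 0.818·167 = 249.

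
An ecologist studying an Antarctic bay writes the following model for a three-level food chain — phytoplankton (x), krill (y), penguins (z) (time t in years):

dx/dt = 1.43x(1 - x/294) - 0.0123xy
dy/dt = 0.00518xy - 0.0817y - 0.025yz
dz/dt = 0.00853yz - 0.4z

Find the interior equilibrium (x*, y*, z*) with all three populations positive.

x* ≈ 175, y* ≈ 46.9, z* ≈ 33.1

From dz/dt = 0: 0.00853y* = 0.4, so y* = 46.9.
From dx/dt = 0: 1.43(1 - x*/294) = 0.0123·46.9, giving x* = 294·(1 - 0.403) = 175.
From dy/dt = 0: 0.00518·175 - 0.0817 = 0.025z*, so z* = 0.827/0.025 = 33.1.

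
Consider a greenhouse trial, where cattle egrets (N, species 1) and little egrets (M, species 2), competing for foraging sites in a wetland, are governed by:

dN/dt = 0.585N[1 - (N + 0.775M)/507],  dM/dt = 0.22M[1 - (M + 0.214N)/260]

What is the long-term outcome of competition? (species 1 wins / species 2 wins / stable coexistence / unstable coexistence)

stable coexistence

Compare the nullcline intercepts: K1/α12 = 507/0.775 = 654 > K2 = 260; K2/α21 = 260/0.214 = 1210 > K1 = 507.
Since both inequalities hold, each species can invade when rare, so the interior equilibrium is stable.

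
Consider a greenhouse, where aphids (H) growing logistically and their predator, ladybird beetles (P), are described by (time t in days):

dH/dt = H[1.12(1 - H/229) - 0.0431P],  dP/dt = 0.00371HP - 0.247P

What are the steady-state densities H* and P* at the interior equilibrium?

From dP/dt = 0 with P > 0: 0.00371H* = 0.247, so H* = 66.6.
Substitute into dH/dt = 0: 1.12(1 - 66.6/229) = 0.0431P*.
The bracket is 0.709, giving P* = 0.794/0.0431 = 18.4.

H* ≈ 66.6, P* ≈ 18.4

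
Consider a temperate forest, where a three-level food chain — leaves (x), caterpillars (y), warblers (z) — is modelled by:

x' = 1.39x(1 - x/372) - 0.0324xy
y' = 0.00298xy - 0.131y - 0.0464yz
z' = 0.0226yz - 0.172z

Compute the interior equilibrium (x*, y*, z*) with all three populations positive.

From dz/dt = 0: 0.0226y* = 0.172, so y* = 7.61.
From dx/dt = 0: 1.39(1 - x*/372) = 0.0324·7.61, giving x* = 372·(1 - 0.177) = 306.
From dy/dt = 0: 0.00298·306 - 0.131 = 0.0464z*, so z* = 0.781/0.0464 = 16.8.

x* ≈ 306, y* ≈ 7.61, z* ≈ 16.8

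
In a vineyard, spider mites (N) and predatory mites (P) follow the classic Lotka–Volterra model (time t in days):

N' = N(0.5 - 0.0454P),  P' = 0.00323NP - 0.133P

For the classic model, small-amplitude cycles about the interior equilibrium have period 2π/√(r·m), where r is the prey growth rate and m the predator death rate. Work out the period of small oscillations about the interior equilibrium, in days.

T ≈ 24.4 days

Here r = 0.5 and m = 0.133, so r·m = 0.0665.
ω = √0.0665 = 0.258 per day, hence T = 2π/ω ≈ 24.4 days.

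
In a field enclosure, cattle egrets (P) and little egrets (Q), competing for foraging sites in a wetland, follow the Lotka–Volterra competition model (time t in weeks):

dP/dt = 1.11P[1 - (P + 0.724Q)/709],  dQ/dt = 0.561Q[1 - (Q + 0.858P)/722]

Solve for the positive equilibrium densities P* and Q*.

Setting both brackets to zero gives the nullclines P + 0.724Q = 709 and 0.858P + Q = 722.
Substituting Q = 722 - 0.858P into the first: P(1 - 0.724·0.858) = 709 - 0.724·722.
So P* = 186/0.379 = 492, and then Q* = 722 - 0.858·492 = 300.

P* ≈ 492, Q* ≈ 300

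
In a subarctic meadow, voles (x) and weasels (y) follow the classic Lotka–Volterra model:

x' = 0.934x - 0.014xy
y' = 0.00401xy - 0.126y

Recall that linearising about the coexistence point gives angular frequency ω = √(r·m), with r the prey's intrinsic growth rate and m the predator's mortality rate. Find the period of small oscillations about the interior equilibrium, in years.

T ≈ 18.3 years

Here r = 0.934 and m = 0.126, so r·m = 0.118.
ω = √0.118 = 0.343 per year, hence T = 2π/ω ≈ 18.3 years.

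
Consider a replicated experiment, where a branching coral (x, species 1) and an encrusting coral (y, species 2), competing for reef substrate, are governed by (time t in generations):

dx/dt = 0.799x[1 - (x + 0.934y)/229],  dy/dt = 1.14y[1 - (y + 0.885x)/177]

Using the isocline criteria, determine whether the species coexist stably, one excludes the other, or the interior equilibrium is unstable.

Compare the nullcline intercepts: K1/α12 = 229/0.934 = 245 > K2 = 177; K2/α21 = 177/0.885 = 200 < K1 = 229.
Since the inequalities point opposite ways, species 1 can invade but species 2 cannot.

species 1 excludes species 2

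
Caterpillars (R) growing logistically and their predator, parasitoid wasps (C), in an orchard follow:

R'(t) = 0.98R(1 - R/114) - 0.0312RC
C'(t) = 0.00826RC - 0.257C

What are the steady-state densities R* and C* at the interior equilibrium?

R* ≈ 31.1, C* ≈ 22.8

From dC/dt = 0 with C > 0: 0.00826R* = 0.257, so R* = 31.1.
Substitute into dR/dt = 0: 0.98(1 - 31.1/114) = 0.0312C*.
The bracket is 0.727, giving C* = 0.713/0.0312 = 22.8.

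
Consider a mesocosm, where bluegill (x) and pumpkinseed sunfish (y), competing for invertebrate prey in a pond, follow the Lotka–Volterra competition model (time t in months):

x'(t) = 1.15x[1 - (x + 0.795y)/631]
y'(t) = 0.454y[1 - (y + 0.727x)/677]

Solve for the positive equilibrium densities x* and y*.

Setting both brackets to zero gives the nullclines x + 0.795y = 631 and 0.727x + y = 677.
Substituting y = 677 - 0.727x into the first: x(1 - 0.795·0.727) = 631 - 0.795·677.
So x* = 92.8/0.422 = 220, and then y* = 677 - 0.727·220 = 517.

x* ≈ 220, y* ≈ 517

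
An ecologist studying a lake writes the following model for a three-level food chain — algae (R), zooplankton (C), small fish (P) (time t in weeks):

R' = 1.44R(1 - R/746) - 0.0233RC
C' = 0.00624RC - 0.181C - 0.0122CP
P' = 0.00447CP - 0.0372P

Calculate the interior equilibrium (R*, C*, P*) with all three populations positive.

From dP/dt = 0: 0.00447C* = 0.0372, so C* = 8.32.
From dR/dt = 0: 1.44(1 - R*/746) = 0.0233·8.32, giving R* = 746·(1 - 0.135) = 646.
From dC/dt = 0: 0.00624·646 - 0.181 = 0.0122P*, so P* = 3.85/0.0122 = 315.

R* ≈ 646, C* ≈ 8.32, P* ≈ 315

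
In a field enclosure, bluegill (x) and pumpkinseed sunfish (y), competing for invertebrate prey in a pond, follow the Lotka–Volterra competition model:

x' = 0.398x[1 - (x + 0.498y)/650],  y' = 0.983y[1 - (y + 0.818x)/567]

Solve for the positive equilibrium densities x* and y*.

Setting both brackets to zero gives the nullclines x + 0.498y = 650 and 0.818x + y = 567.
Substituting y = 567 - 0.818x into the first: x(1 - 0.498·0.818) = 650 - 0.498·567.
So x* = 368/0.593 = 620, and then y* = 567 - 0.818·620 = 59.6.

x* ≈ 620, y* ≈ 59.6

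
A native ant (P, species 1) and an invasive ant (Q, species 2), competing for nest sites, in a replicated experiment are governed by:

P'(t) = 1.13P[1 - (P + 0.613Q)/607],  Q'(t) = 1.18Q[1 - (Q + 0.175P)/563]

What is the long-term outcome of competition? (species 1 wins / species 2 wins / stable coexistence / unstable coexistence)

Compare the nullcline intercepts: K1/α12 = 607/0.613 = 990 > K2 = 563; K2/α21 = 563/0.175 = 3220 > K1 = 607.
Since both inequalities hold, each species can invade when rare, so the interior equilibrium is stable.

stable coexistence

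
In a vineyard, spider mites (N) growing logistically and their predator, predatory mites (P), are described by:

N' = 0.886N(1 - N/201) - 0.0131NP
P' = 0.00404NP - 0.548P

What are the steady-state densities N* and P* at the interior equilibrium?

From dP/dt = 0 with P > 0: 0.00404N* = 0.548, so N* = 136.
Substitute into dN/dt = 0: 0.886(1 - 136/201) = 0.0131P*.
The bracket is 0.325, giving P* = 0.288/0.0131 = 22.

N* ≈ 136, P* ≈ 22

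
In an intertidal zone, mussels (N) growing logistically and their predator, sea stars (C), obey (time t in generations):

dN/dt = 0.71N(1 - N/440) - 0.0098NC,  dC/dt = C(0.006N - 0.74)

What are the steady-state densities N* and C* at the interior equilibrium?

N* ≈ 123, C* ≈ 52.1

From dC/dt = 0 with C > 0: 0.006N* = 0.74, so N* = 123.
Substitute into dN/dt = 0: 0.71(1 - 123/440) = 0.0098C*.
The bracket is 0.72, giving C* = 0.511/0.0098 = 52.1.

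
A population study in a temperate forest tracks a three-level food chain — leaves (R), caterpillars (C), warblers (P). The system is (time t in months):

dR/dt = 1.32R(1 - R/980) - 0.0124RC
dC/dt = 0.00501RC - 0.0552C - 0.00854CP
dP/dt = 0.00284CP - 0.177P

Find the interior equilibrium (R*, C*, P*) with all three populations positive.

From dP/dt = 0: 0.00284C* = 0.177, so C* = 62.3.
From dR/dt = 0: 1.32(1 - R*/980) = 0.0124·62.3, giving R* = 980·(1 - 0.585) = 406.
From dC/dt = 0: 0.00501·406 - 0.0552 = 0.00854P*, so P* = 1.98/0.00854 = 232.

R* ≈ 406, C* ≈ 62.3, P* ≈ 232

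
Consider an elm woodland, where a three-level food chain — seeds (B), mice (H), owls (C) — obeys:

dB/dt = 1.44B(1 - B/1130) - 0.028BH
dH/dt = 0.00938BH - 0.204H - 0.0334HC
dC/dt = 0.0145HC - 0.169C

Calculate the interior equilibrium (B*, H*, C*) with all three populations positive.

From dC/dt = 0: 0.0145H* = 0.169, so H* = 11.7.
From dB/dt = 0: 1.44(1 - B*/1130) = 0.028·11.7, giving B* = 1130·(1 - 0.227) = 874.
From dH/dt = 0: 0.00938·874 - 0.204 = 0.0334C*, so C* = 7.99/0.0334 = 239.

B* ≈ 874, H* ≈ 11.7, C* ≈ 239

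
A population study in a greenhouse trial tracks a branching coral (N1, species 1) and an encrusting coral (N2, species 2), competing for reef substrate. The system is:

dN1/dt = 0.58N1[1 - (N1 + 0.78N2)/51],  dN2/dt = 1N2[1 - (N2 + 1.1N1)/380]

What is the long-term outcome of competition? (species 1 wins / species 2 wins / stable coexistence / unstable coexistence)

species 2 excludes species 1

Compare the nullcline intercepts: K1/α12 = 51/0.78 = 65.4 < K2 = 380; K2/α21 = 380/1.1 = 345 > K1 = 51.
Since the inequalities point opposite ways, species 2 can invade but species 1 cannot.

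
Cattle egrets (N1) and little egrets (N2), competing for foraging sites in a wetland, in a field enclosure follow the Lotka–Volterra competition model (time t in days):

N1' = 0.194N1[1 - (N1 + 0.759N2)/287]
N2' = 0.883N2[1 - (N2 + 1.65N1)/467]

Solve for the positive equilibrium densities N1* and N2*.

N1* ≈ 267, N2* ≈ 26

Setting both brackets to zero gives the nullclines N1 + 0.759N2 = 287 and 1.65N1 + N2 = 467.
Substituting N2 = 467 - 1.65N1 into the first: N1(1 - 0.759·1.65) = 287 - 0.759·467.
So N1* = -67.5/-0.252 = 267, and then N2* = 467 - 1.65·267 = 26.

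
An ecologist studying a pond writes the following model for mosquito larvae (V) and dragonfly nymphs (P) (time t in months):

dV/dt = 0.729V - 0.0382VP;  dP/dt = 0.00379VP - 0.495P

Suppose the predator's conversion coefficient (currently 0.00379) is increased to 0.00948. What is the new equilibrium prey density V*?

V* ≈ 52.2

At the interior fixed point, setting dP/dt = 0 with P > 0 fixes V* = (predator death rate)/(VP coefficient) — independent of the other coefficients.
With the change, V* = 0.495/0.00948 = 52.2; it falls from 131.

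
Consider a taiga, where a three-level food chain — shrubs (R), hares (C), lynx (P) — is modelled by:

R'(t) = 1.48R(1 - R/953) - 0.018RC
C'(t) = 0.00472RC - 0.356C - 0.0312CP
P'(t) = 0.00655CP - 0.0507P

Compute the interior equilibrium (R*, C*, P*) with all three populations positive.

R* ≈ 863, C* ≈ 7.74, P* ≈ 119

From dP/dt = 0: 0.00655C* = 0.0507, so C* = 7.74.
From dR/dt = 0: 1.48(1 - R*/953) = 0.018·7.74, giving R* = 953·(1 - 0.0941) = 863.
From dC/dt = 0: 0.00472·863 - 0.356 = 0.0312P*, so P* = 3.72/0.0312 = 119.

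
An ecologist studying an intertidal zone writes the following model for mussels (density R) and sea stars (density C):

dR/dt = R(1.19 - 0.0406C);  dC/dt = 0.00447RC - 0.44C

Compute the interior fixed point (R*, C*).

R* ≈ 98.4, C* ≈ 29.3

Set dC/dt = 0 with C > 0: 0.00447R - 0.44 = 0, so R* = 0.44/0.00447 = 98.4.
Set dR/dt = 0 with R > 0: 1.19 - 0.0406C = 0, so C* = 1.19/0.0406 = 29.3.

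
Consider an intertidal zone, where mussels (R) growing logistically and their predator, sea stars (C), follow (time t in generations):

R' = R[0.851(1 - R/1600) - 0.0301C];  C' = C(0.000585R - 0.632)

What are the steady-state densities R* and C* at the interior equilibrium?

R* ≈ 1080, C* ≈ 9.18

From dC/dt = 0 with C > 0: 0.000585R* = 0.632, so R* = 1080.
Substitute into dR/dt = 0: 0.851(1 - 1080/1600) = 0.0301C*.
The bracket is 0.325, giving C* = 0.276/0.0301 = 9.18.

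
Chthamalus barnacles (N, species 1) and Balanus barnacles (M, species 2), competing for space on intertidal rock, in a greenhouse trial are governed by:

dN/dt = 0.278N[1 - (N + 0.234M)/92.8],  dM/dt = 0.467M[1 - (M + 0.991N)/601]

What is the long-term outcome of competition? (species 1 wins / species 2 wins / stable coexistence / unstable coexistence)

Compare the nullcline intercepts: K1/α12 = 92.8/0.234 = 397 < K2 = 601; K2/α21 = 601/0.991 = 606 > K1 = 92.8.
Since the inequalities point opposite ways, species 2 can invade but species 1 cannot.

species 2 excludes species 1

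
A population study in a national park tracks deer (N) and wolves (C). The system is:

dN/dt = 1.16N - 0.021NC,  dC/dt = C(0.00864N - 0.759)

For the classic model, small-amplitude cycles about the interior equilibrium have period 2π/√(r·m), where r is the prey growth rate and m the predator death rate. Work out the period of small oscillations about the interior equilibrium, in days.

T ≈ 6.7 days

Here r = 1.16 and m = 0.759, so r·m = 0.88.
ω = √0.88 = 0.938 per day, hence T = 2π/ω ≈ 6.7 days.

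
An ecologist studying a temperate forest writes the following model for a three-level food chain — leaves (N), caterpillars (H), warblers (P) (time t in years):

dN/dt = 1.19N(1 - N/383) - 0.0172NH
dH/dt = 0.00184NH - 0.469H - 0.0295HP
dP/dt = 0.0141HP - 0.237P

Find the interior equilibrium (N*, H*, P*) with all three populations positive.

From dP/dt = 0: 0.0141H* = 0.237, so H* = 16.8.
From dN/dt = 0: 1.19(1 - N*/383) = 0.0172·16.8, giving N* = 383·(1 - 0.243) = 290.
From dH/dt = 0: 0.00184·290 - 0.469 = 0.0295P*, so P* = 0.0645/0.0295 = 2.19.

N* ≈ 290, H* ≈ 16.8, P* ≈ 2.19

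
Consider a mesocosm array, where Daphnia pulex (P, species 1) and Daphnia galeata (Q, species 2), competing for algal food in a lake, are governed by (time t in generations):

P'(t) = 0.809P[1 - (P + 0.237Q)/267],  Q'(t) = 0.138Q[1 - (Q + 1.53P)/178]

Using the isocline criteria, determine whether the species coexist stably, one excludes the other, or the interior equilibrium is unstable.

species 1 excludes species 2

Compare the nullcline intercepts: K1/α12 = 267/0.237 = 1130 > K2 = 178; K2/α21 = 178/1.53 = 116 < K1 = 267.
Since the inequalities point opposite ways, species 1 can invade but species 2 cannot.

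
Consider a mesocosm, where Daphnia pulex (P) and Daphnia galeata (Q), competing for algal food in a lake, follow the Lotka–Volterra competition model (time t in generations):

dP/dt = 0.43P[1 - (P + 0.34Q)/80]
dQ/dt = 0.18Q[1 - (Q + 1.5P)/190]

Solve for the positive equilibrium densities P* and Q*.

Setting both brackets to zero gives the nullclines P + 0.34Q = 80 and 1.5P + Q = 190.
Substituting Q = 190 - 1.5P into the first: P(1 - 0.34·1.5) = 80 - 0.34·190.
So P* = 15.4/0.49 = 31.4, and then Q* = 190 - 1.5·31.4 = 143.

P* ≈ 31.4, Q* ≈ 143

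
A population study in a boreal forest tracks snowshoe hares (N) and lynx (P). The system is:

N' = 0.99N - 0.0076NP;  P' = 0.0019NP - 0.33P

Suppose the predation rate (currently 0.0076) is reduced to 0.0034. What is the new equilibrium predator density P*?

At the interior fixed point, setting dN/dt = 0 with N > 0 fixes P* = (prey growth rate)/(NP coefficient) — independent of the other coefficients.
With the change, P* = 0.99/0.0034 = 291; it rises from 130.

P* ≈ 291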